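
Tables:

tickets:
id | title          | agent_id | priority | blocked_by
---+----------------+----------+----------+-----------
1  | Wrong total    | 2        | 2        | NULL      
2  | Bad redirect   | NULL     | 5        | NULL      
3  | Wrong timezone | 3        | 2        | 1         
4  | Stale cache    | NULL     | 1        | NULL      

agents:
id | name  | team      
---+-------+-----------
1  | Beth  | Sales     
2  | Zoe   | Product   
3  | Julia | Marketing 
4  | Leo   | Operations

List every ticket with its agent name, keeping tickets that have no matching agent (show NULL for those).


LEFT JOIN keeps every row from tickets (the left table); where agent_id has no match in agents, the agent columns become NULL. Walk through each ticket:
  - ticket 1 (Wrong total): agent_id=2 -> matches Zoe
  - ticket 2 (Bad redirect): agent_id=NULL, no match -> kept with NULL
  - ticket 3 (Wrong timezone): agent_id=3 -> matches Julia
  - ticket 4 (Stale cache): agent_id=NULL, no match -> kept with NULL
All 4 rows appear; 2 have NULL agent.

SQL:
SELECT a.title, b.name AS agent
FROM tickets a
LEFT JOIN agents b ON a.agent_id = b.id

Result:
title          | agent
---------------+------
Wrong total    | Zoe  
Bad redirect   | NULL 
Wrong timezone | Julia
Stale cache    | NULL 


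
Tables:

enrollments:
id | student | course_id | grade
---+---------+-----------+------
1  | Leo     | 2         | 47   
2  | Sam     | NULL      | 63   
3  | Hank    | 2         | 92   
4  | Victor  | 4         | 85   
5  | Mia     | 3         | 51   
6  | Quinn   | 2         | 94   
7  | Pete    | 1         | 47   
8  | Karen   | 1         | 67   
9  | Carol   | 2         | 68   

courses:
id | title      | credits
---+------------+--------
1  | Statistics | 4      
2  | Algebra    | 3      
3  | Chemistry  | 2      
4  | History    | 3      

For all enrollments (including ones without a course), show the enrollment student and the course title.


LEFT JOIN keeps every row from enrollments (the left table); where course_id has no match in courses, the course columns become NULL. Walk through each enrollment:
  - enrollment 1 (Leo): course_id=2 -> matches Algebra
  - enrollment 2 (Sam): course_id=NULL, no match -> kept with NULL
  - enrollment 3 (Hank): course_id=2 -> matches Algebra
  - enrollment 4 (Victor): course_id=4 -> matches History
  - enrollment 5 (Mia): course_id=3 -> matches Chemistry
  - enrollment 6 (Quinn): course_id=2 -> matches Algebra
  - enrollment 7 (Pete): course_id=1 -> matches Statistics
  - enrollment 8 (Karen): course_id=1 -> matches Statistics
  - enrollment 9 (Carol): course_id=2 -> matches Algebra
All 9 rows appear; 1 has NULL course.

SQL:
SELECT a.student, b.title AS course
FROM enrollments a
LEFT JOIN courses b ON a.course_id = b.id

Result:
student | course    
--------+-----------
Leo     | Algebra   
Sam     | NULL      
Hank    | Algebra   
Victor  | History   
Mia     | Chemistry 
Quinn   | Algebra   
Pete    | Statistics
Karen   | Statistics
Carol   | Algebra   


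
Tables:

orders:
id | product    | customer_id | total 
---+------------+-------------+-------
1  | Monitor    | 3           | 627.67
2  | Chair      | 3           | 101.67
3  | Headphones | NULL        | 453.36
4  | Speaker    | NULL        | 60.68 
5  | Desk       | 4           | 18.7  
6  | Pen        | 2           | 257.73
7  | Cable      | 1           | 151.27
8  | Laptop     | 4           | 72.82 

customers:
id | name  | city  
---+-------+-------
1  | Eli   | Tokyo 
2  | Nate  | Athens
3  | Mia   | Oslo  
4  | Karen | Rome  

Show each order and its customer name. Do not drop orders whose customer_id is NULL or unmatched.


LEFT JOIN keeps every row from orders (the left table); where customer_id has no match in customers, the customer columns become NULL. Walk through each order:
  - order 1 (Monitor): customer_id=3 -> matches Mia
  - order 2 (Chair): customer_id=3 -> matches Mia
  - order 3 (Headphones): customer_id=NULL, no match -> kept with NULL
  - order 4 (Speaker): customer_id=NULL, no match -> kept with NULL
  - order 5 (Desk): customer_id=4 -> matches Karen
  - order 6 (Pen): customer_id=2 -> matches Nate
  - order 7 (Cable): customer_id=1 -> matches Eli
  - order 8 (Laptop): customer_id=4 -> matches Karen
All 8 rows appear; 2 have NULL customer.

SQL:
SELECT a.product, b.name AS customer
FROM orders a
LEFT JOIN customers b ON a.customer_id = b.id

Result:
product    | customer
-----------+---------
Monitor    | Mia     
Chair      | Mia     
Headphones | NULL    
Speaker    | NULL    
Desk       | Karen   
Pen        | Nate    
Cable      | Eli     
Laptop     | Karen   


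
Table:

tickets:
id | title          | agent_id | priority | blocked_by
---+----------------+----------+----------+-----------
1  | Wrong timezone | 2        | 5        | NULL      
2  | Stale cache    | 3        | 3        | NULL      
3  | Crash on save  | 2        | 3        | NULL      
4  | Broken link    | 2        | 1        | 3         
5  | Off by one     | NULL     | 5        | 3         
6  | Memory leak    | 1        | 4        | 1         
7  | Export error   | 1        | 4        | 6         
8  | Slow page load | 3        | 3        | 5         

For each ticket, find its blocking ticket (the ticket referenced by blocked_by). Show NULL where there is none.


This is a self-join: tickets is joined to a second copy of itself, matching each row's blocked_by to another row's id. Use LEFT JOIN so rows with blocked_by=NULL are kept.
  - ticket 1 (Wrong timezone): blocked_by=NULL -> NULL
  - ticket 2 (Stale cache): blocked_by=NULL -> NULL
  - ticket 3 (Crash on save): blocked_by=NULL -> NULL
  - ticket 4 (Broken link): blocked_by=3 -> Crash on save
  - ticket 5 (Off by one): blocked_by=3 -> Crash on save
  - ticket 6 (Memory leak): blocked_by=1 -> Wrong timezone
  - ticket 7 (Export error): blocked_by=6 -> Memory leak
  - ticket 8 (Slow page load): blocked_by=5 -> Off by one

SQL:
SELECT a.title AS item, b.title AS blocked_by
FROM tickets a
LEFT JOIN tickets b ON a.blocked_by = b.id

Result:
item           | blocked_by    
---------------+---------------
Wrong timezone | NULL          
Stale cache    | NULL          
Crash on save  | NULL          
Broken link    | Crash on save 
Off by one     | Crash on save 
Memory leak    | Wrong timezone
Export error   | Memory leak   
Slow page load | Off by one    


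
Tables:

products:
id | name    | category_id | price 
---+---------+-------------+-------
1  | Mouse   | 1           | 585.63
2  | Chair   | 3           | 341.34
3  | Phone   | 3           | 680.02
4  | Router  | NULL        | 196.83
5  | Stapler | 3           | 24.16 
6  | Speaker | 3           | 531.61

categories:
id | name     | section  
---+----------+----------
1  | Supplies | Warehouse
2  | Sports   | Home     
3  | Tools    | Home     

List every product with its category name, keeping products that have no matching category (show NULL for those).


LEFT JOIN keeps every row from products (the left table); where category_id has no match in categories, the category columns become NULL. Walk through each product:
  - product 1 (Mouse): category_id=1 -> matches Supplies
  - product 2 (Chair): category_id=3 -> matches Tools
  - product 3 (Phone): category_id=3 -> matches Tools
  - product 4 (Router): category_id=NULL, no match -> kept with NULL
  - product 5 (Stapler): category_id=3 -> matches Tools
  - product 6 (Speaker): category_id=3 -> matches Tools
All 6 rows appear; 1 has NULL category.

SQL:
SELECT a.name, b.name AS category
FROM products a
LEFT JOIN categories b ON a.category_id = b.id

Result:
name    | category
--------+---------
Mouse   | Supplies
Chair   | Tools   
Phone   | Tools   
Router  | NULL    
Stapler | Tools   
Speaker | Tools   


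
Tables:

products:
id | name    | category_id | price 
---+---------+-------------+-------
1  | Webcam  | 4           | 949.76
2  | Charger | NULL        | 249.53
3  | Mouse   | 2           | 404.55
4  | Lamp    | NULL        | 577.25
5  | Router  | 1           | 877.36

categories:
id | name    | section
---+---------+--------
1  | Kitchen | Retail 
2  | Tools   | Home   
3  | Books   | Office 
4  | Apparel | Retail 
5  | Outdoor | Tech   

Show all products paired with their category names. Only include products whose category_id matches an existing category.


INNER JOIN keeps only products rows whose category_id matches an id in categories. Walk through each product:
  - product 1 (Webcam): category_id=4 -> matches Apparel
  - product 2 (Charger): category_id=NULL, no match -> dropped
  - product 3 (Mouse): category_id=2 -> matches Tools
  - product 4 (Lamp): category_id=NULL, no match -> dropped
  - product 5 (Router): category_id=1 -> matches Kitchen
So 2 of 5 rows are dropped.

SQL:
SELECT a.name, b.name AS category
FROM products a
INNER JOIN categories b ON a.category_id = b.id

Result:
name   | category
-------+---------
Webcam | Apparel 
Mouse  | Tools   
Router | Kitchen 


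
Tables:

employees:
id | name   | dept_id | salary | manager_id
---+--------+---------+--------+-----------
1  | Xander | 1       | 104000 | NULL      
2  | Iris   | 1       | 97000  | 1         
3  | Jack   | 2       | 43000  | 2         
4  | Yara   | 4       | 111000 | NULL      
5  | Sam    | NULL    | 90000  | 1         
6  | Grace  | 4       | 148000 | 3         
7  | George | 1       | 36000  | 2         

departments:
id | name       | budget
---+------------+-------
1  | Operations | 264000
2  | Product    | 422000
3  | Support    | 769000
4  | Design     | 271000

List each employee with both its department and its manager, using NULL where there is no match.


Two LEFT JOINs from the same base table employees: one to departments via dept_id, one to employees itself via manager_id. Both are LEFT so every employee is preserved.
Match against departments:
  - employee 1 (Xander): dept_id=1 -> matches Operations
  - employee 2 (Iris): dept_id=1 -> matches Operations
  - employee 3 (Jack): dept_id=2 -> matches Product
  - employee 4 (Yara): dept_id=4 -> matches Design
  - employee 5 (Sam): dept_id=NULL, no match -> kept with NULL
  - employee 6 (Grace): dept_id=4 -> matches Design
  - employee 7 (George): dept_id=1 -> matches Operations
Match against employees (self):
  - employee 1 (Xander): manager_id=NULL -> NULL
  - employee 2 (Iris): manager_id=1 -> Xander
  - employee 3 (Jack): manager_id=2 -> Iris
  - employee 4 (Yara): manager_id=NULL -> NULL
  - employee 5 (Sam): manager_id=1 -> Xander
  - employee 6 (Grace): manager_id=3 -> Jack
  - employee 7 (George): manager_id=2 -> Iris

SQL:
SELECT a.name, b.name AS department, c.name AS manager
FROM employees a
LEFT JOIN departments b ON a.dept_id = b.id
LEFT JOIN employees c ON a.manager_id = c.id

Result:
name   | department | manager
-------+------------+--------
Xander | Operations | NULL   
Iris   | Operations | Xander 
Jack   | Product    | Iris   
Yara   | Design     | NULL   
Sam    | NULL       | Xander 
Grace  | Design     | Jack   
George | Operations | Iris   


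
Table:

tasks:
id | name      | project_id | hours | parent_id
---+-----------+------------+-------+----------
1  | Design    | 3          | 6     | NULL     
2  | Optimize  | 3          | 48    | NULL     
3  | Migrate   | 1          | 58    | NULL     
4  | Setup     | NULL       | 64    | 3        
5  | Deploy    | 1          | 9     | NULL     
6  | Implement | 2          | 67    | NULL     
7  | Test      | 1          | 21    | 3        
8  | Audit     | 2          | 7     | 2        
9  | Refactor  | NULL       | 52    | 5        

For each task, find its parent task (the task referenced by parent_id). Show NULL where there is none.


This is a self-join: tasks is joined to a second copy of itself, matching each row's parent_id to another row's id. Use LEFT JOIN so rows with parent_id=NULL are kept.
  - task 1 (Design): parent_id=NULL -> NULL
  - task 2 (Optimize): parent_id=NULL -> NULL
  - task 3 (Migrate): parent_id=NULL -> NULL
  - task 4 (Setup): parent_id=3 -> Migrate
  - task 5 (Deploy): parent_id=NULL -> NULL
  - task 6 (Implement): parent_id=NULL -> NULL
  - task 7 (Test): parent_id=3 -> Migrate
  - task 8 (Audit): parent_id=2 -> Optimize
  - task 9 (Refactor): parent_id=5 -> Deploy

SQL:
SELECT a.name AS item, b.name AS parent
FROM tasks a
LEFT JOIN tasks b ON a.parent_id = b.id

Result:
item      | parent  
----------+---------
Design    | NULL    
Optimize  | NULL    
Migrate   | NULL    
Setup     | Migrate 
Deploy    | NULL    
Implement | NULL    
Test      | Migrate 
Audit     | Optimize
Refactor  | Deploy  


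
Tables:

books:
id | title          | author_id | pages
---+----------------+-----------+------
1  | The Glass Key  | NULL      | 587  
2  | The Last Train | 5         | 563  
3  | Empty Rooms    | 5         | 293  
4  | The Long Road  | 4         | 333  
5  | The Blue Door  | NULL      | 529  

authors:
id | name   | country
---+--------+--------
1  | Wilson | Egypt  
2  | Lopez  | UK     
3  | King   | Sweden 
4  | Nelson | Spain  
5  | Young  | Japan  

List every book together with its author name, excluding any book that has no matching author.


INNER JOIN keeps only books rows whose author_id matches an id in authors. Walk through each book:
  - book 1 (The Glass Key): author_id=NULL, no match -> dropped
  - book 2 (The Last Train): author_id=5 -> matches Young
  - book 3 (Empty Rooms): author_id=5 -> matches Young
  - book 4 (The Long Road): author_id=4 -> matches Nelson
  - book 5 (The Blue Door): author_id=NULL, no match -> dropped
So 2 of 5 rows are dropped.

SQL:
SELECT a.title, b.name AS author
FROM books a
INNER JOIN authors b ON a.author_id = b.id

Result:
title          | author
---------------+-------
The Last Train | Young 
Empty Rooms    | Young 
The Long Road  | Nelson


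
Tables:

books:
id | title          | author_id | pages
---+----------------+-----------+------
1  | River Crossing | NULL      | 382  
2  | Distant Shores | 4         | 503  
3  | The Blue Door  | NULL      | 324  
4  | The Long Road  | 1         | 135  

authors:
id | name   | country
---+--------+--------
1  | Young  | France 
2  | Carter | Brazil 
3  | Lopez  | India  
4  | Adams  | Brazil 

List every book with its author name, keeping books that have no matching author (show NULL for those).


LEFT JOIN keeps every row from books (the left table); where author_id has no match in authors, the author columns become NULL. Walk through each book:
  - book 1 (River Crossing): author_id=NULL, no match -> kept with NULL
  - book 2 (Distant Shores): author_id=4 -> matches Adams
  - book 3 (The Blue Door): author_id=NULL, no match -> kept with NULL
  - book 4 (The Long Road): author_id=1 -> matches Young
All 4 rows appear; 2 have NULL author.

SQL:
SELECT a.title, b.name AS author
FROM books a
LEFT JOIN authors b ON a.author_id = b.id

Result:
title          | author
---------------+-------
River Crossing | NULL  
Distant Shores | Adams 
The Blue Door  | NULL  
The Long Road  | Young 


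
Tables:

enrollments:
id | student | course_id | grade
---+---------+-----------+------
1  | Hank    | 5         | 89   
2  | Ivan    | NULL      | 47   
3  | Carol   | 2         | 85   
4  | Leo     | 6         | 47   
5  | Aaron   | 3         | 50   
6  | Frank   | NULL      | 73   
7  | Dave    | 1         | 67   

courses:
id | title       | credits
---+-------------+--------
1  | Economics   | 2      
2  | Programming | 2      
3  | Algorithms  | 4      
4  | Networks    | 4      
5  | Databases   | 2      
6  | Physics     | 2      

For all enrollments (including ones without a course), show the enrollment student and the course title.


LEFT JOIN keeps every row from enrollments (the left table); where course_id has no match in courses, the course columns become NULL. Walk through each enrollment:
  - enrollment 1 (Hank): course_id=5 -> matches Databases
  - enrollment 2 (Ivan): course_id=NULL, no match -> kept with NULL
  - enrollment 3 (Carol): course_id=2 -> matches Programming
  - enrollment 4 (Leo): course_id=6 -> matches Physics
  - enrollment 5 (Aaron): course_id=3 -> matches Algorithms
  - enrollment 6 (Frank): course_id=NULL, no match -> kept with NULL
  - enrollment 7 (Dave): course_id=1 -> matches Economics
All 7 rows appear; 2 have NULL course.

SQL:
SELECT a.student, b.title AS course
FROM enrollments a
LEFT JOIN courses b ON a.course_id = b.id

Result:
student | course     
--------+------------
Hank    | Databases  
Ivan    | NULL       
Carol   | Programming
Leo     | Physics    
Aaron   | Algorithms 
Frank   | NULL       
Dave    | Economics  


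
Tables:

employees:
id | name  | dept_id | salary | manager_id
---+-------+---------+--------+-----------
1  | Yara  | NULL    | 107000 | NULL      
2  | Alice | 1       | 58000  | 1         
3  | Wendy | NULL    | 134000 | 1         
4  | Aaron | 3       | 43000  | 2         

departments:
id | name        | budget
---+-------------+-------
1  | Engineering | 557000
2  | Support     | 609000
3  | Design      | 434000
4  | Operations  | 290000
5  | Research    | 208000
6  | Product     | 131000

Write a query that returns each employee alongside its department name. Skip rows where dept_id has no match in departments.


INNER JOIN keeps only employees rows whose dept_id matches an id in departments. Walk through each employee:
  - employee 1 (Yara): dept_id=NULL, no match -> dropped
  - employee 2 (Alice): dept_id=1 -> matches Engineering
  - employee 3 (Wendy): dept_id=NULL, no match -> dropped
  - employee 4 (Aaron): dept_id=3 -> matches Design
So 2 of 4 rows are dropped.

SQL:
SELECT a.name, b.name AS department
FROM employees a
INNER JOIN departments b ON a.dept_id = b.id

Result:
name  | department 
------+------------
Alice | Engineering
Aaron | Design     


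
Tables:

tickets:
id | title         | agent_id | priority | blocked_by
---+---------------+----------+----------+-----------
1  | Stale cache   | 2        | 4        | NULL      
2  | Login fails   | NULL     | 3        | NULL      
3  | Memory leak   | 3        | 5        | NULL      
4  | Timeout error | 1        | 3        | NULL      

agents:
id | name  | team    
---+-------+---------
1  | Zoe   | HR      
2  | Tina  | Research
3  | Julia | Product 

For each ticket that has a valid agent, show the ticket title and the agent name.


INNER JOIN keeps only tickets rows whose agent_id matches an id in agents. Walk through each ticket:
  - ticket 1 (Stale cache): agent_id=2 -> matches Tina
  - ticket 2 (Login fails): agent_id=NULL, no match -> dropped
  - ticket 3 (Memory leak): agent_id=3 -> matches Julia
  - ticket 4 (Timeout error): agent_id=1 -> matches Zoe
So 1 of 4 rows is dropped.

SQL:
SELECT a.title, b.name AS agent
FROM tickets a
INNER JOIN agents b ON a.agent_id = b.id

Result:
title         | agent
--------------+------
Stale cache   | Tina 
Memory leak   | Julia
Timeout error | Zoe  


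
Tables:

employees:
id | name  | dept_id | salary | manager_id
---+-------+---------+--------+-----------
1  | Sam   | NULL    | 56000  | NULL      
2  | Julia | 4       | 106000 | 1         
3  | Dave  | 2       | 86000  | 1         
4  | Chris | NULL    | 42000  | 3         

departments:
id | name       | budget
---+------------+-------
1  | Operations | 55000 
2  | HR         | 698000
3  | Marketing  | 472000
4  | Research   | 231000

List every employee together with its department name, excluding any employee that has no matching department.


INNER JOIN keeps only employees rows whose dept_id matches an id in departments. Walk through each employee:
  - employee 1 (Sam): dept_id=NULL, no match -> dropped
  - employee 2 (Julia): dept_id=4 -> matches Research
  - employee 3 (Dave): dept_id=2 -> matches HR
  - employee 4 (Chris): dept_id=NULL, no match -> dropped
So 2 of 4 rows are dropped.

SQL:
SELECT a.name, b.name AS department
FROM employees a
INNER JOIN departments b ON a.dept_id = b.id

Result:
name  | department
------+-----------
Julia | Research  
Dave  | HR        


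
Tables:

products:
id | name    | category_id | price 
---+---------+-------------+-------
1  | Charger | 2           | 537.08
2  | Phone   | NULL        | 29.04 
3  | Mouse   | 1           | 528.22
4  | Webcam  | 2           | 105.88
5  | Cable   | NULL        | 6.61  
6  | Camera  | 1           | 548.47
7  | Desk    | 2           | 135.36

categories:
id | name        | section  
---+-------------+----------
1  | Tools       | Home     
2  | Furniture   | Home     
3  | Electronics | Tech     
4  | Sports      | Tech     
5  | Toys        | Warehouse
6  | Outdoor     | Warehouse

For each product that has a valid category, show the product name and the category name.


INNER JOIN keeps only products rows whose category_id matches an id in categories. Walk through each product:
  - product 1 (Charger): category_id=2 -> matches Furniture
  - product 2 (Phone): category_id=NULL, no match -> dropped
  - product 3 (Mouse): category_id=1 -> matches Tools
  - product 4 (Webcam): category_id=2 -> matches Furniture
  - product 5 (Cable): category_id=NULL, no match -> dropped
  - product 6 (Camera): category_id=1 -> matches Tools
  - product 7 (Desk): category_id=2 -> matches Furniture
So 2 of 7 rows are dropped.

SQL:
SELECT a.name, b.name AS category
FROM products a
INNER JOIN categories b ON a.category_id = b.id

Result:
name    | category 
--------+----------
Charger | Furniture
Mouse   | Tools    
Webcam  | Furniture
Camera  | Tools    
Desk    | Furniture


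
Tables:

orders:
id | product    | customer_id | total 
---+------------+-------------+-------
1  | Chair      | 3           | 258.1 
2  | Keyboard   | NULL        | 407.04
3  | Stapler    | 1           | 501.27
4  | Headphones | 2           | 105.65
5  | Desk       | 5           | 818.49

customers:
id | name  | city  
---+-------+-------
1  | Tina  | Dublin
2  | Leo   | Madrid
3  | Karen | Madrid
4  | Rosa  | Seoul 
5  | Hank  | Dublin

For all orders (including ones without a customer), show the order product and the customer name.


LEFT JOIN keeps every row from orders (the left table); where customer_id has no match in customers, the customer columns become NULL. Walk through each order:
  - order 1 (Chair): customer_id=3 -> matches Karen
  - order 2 (Keyboard): customer_id=NULL, no match -> kept with NULL
  - order 3 (Stapler): customer_id=1 -> matches Tina
  - order 4 (Headphones): customer_id=2 -> matches Leo
  - order 5 (Desk): customer_id=5 -> matches Hank
All 5 rows appear; 1 has NULL customer.

SQL:
SELECT a.product, b.name AS customer
FROM orders a
LEFT JOIN customers b ON a.customer_id = b.id

Result:
product    | customer
-----------+---------
Chair      | Karen   
Keyboard   | NULL    
Stapler    | Tina    
Headphones | Leo     
Desk       | Hank    


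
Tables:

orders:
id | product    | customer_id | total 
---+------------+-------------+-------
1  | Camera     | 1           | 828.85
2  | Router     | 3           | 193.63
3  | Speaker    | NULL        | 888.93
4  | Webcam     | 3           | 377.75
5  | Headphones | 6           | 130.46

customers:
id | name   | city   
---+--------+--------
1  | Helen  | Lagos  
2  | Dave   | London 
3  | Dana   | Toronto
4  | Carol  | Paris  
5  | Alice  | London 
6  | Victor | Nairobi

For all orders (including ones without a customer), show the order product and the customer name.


LEFT JOIN keeps every row from orders (the left table); where customer_id has no match in customers, the customer columns become NULL. Walk through each order:
  - order 1 (Camera): customer_id=1 -> matches Helen
  - order 2 (Router): customer_id=3 -> matches Dana
  - order 3 (Speaker): customer_id=NULL, no match -> kept with NULL
  - order 4 (Webcam): customer_id=3 -> matches Dana
  - order 5 (Headphones): customer_id=6 -> matches Victor
All 5 rows appear; 1 has NULL customer.

SQL:
SELECT a.product, b.name AS customer
FROM orders a
LEFT JOIN customers b ON a.customer_id = b.id

Result:
product    | customer
-----------+---------
Camera     | Helen   
Router     | Dana    
Speaker    | NULL    
Webcam     | Dana    
Headphones | Victor  


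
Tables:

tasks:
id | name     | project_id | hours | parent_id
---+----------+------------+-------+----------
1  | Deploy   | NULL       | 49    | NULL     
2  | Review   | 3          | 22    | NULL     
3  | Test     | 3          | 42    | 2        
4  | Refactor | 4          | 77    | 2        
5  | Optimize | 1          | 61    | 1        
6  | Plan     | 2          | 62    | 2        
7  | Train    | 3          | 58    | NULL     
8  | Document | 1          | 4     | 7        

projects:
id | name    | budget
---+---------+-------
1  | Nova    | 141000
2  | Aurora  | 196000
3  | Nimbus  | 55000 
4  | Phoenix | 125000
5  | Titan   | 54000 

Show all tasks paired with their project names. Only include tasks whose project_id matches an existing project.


INNER JOIN keeps only tasks rows whose project_id matches an id in projects. Walk through each task:
  - task 1 (Deploy): project_id=NULL, no match -> dropped
  - task 2 (Review): project_id=3 -> matches Nimbus
  - task 3 (Test): project_id=3 -> matches Nimbus
  - task 4 (Refactor): project_id=4 -> matches Phoenix
  - task 5 (Optimize): project_id=1 -> matches Nova
  - task 6 (Plan): project_id=2 -> matches Aurora
  - task 7 (Train): project_id=3 -> matches Nimbus
  - task 8 (Document): project_id=1 -> matches Nova
So 1 of 8 rows is dropped.

SQL:
SELECT a.name, b.name AS project
FROM tasks a
INNER JOIN projects b ON a.project_id = b.id

Result:
name     | project
---------+--------
Review   | Nimbus 
Test     | Nimbus 
Refactor | Phoenix
Optimize | Nova   
Plan     | Aurora 
Train    | Nimbus 
Document | Nova   


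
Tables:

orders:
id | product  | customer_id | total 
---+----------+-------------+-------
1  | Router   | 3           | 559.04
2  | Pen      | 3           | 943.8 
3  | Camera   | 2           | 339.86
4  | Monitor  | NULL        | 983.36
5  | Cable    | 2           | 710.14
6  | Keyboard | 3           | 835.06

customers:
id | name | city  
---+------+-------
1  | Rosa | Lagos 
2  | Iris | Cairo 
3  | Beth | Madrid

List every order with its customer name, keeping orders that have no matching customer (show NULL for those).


LEFT JOIN keeps every row from orders (the left table); where customer_id has no match in customers, the customer columns become NULL. Walk through each order:
  - order 1 (Router): customer_id=3 -> matches Beth
  - order 2 (Pen): customer_id=3 -> matches Beth
  - order 3 (Camera): customer_id=2 -> matches Iris
  - order 4 (Monitor): customer_id=NULL, no match -> kept with NULL
  - order 5 (Cable): customer_id=2 -> matches Iris
  - order 6 (Keyboard): customer_id=3 -> matches Beth
All 6 rows appear; 1 has NULL customer.

SQL:
SELECT a.product, b.name AS customer
FROM orders a
LEFT JOIN customers b ON a.customer_id = b.id

Result:
product  | customer
---------+---------
Router   | Beth    
Pen      | Beth    
Camera   | Iris    
Monitor  | NULL    
Cable    | Iris    
Keyboard | Beth    


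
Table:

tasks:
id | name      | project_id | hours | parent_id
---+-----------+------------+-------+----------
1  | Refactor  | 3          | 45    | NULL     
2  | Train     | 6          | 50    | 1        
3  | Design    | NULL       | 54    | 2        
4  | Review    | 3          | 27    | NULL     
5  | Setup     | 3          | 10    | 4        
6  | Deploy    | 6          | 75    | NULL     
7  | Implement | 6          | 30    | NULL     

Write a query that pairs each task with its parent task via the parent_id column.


This is a self-join: tasks is joined to a second copy of itself, matching each row's parent_id to another row's id. Use LEFT JOIN so rows with parent_id=NULL are kept.
  - task 1 (Refactor): parent_id=NULL -> NULL
  - task 2 (Train): parent_id=1 -> Refactor
  - task 3 (Design): parent_id=2 -> Train
  - task 4 (Review): parent_id=NULL -> NULL
  - task 5 (Setup): parent_id=4 -> Review
  - task 6 (Deploy): parent_id=NULL -> NULL
  - task 7 (Implement): parent_id=NULL -> NULL

SQL:
SELECT a.name AS item, b.name AS parent
FROM tasks a
LEFT JOIN tasks b ON a.parent_id = b.id

Result:
item      | parent  
----------+---------
Refactor  | NULL    
Train     | Refactor
Design    | Train   
Review    | NULL    
Setup     | Review  
Deploy    | NULL    
Implement | NULL    


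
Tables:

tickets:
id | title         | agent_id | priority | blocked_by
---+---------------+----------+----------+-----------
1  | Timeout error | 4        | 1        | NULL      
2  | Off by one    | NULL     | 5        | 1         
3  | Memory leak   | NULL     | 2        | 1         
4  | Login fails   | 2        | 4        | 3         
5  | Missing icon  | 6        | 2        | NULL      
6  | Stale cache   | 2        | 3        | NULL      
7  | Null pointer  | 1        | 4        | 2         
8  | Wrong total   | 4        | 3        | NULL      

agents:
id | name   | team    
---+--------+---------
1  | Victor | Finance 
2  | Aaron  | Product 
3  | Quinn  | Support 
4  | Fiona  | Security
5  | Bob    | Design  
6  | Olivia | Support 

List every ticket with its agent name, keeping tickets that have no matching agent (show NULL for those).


LEFT JOIN keeps every row from tickets (the left table); where agent_id has no match in agents, the agent columns become NULL. Walk through each ticket:
  - ticket 1 (Timeout error): agent_id=4 -> matches Fiona
  - ticket 2 (Off by one): agent_id=NULL, no match -> kept with NULL
  - ticket 3 (Memory leak): agent_id=NULL, no match -> kept with NULL
  - ticket 4 (Login fails): agent_id=2 -> matches Aaron
  - ticket 5 (Missing icon): agent_id=6 -> matches Olivia
  - ticket 6 (Stale cache): agent_id=2 -> matches Aaron
  - ticket 7 (Null pointer): agent_id=1 -> matches Victor
  - ticket 8 (Wrong total): agent_id=4 -> matches Fiona
All 8 rows appear; 2 have NULL agent.

SQL:
SELECT a.title, b.name AS agent
FROM tickets a
LEFT JOIN agents b ON a.agent_id = b.id

Result:
title         | agent 
--------------+-------
Timeout error | Fiona 
Off by one    | NULL  
Memory leak   | NULL  
Login fails   | Aaron 
Missing icon  | Olivia
Stale cache   | Aaron 
Null pointer  | Victor
Wrong total   | Fiona 


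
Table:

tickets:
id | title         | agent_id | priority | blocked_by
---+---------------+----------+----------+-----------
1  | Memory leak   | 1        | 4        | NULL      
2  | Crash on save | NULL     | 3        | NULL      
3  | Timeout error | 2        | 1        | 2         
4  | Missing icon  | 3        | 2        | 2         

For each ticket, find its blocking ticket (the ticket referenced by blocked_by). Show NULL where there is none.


This is a self-join: tickets is joined to a second copy of itself, matching each row's blocked_by to another row's id. Use LEFT JOIN so rows with blocked_by=NULL are kept.
  - ticket 1 (Memory leak): blocked_by=NULL -> NULL
  - ticket 2 (Crash on save): blocked_by=NULL -> NULL
  - ticket 3 (Timeout error): blocked_by=2 -> Crash on save
  - ticket 4 (Missing icon): blocked_by=2 -> Crash on save

SQL:
SELECT a.title AS item, b.title AS blocked_by
FROM tickets a
LEFT JOIN tickets b ON a.blocked_by = b.id

Result:
item          | blocked_by   
--------------+--------------
Memory leak   | NULL         
Crash on save | NULL         
Timeout error | Crash on save
Missing icon  | Crash on save


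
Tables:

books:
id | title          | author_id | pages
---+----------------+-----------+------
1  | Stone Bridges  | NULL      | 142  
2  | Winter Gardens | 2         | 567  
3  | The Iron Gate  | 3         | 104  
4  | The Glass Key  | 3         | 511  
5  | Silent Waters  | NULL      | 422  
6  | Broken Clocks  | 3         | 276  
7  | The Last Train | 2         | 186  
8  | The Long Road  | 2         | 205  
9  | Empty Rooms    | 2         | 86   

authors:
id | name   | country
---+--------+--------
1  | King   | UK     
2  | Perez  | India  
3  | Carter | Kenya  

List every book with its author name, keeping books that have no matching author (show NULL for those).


LEFT JOIN keeps every row from books (the left table); where author_id has no match in authors, the author columns become NULL. Walk through each book:
  - book 1 (Stone Bridges): author_id=NULL, no match -> kept with NULL
  - book 2 (Winter Gardens): author_id=2 -> matches Perez
  - book 3 (The Iron Gate): author_id=3 -> matches Carter
  - book 4 (The Glass Key): author_id=3 -> matches Carter
  - book 5 (Silent Waters): author_id=NULL, no match -> kept with NULL
  - book 6 (Broken Clocks): author_id=3 -> matches Carter
  - book 7 (The Last Train): author_id=2 -> matches Perez
  - book 8 (The Long Road): author_id=2 -> matches Perez
  - book 9 (Empty Rooms): author_id=2 -> matches Perez
All 9 rows appear; 2 have NULL author.

SQL:
SELECT a.title, b.name AS author
FROM books a
LEFT JOIN authors b ON a.author_id = b.id

Result:
title          | author
---------------+-------
Stone Bridges  | NULL  
Winter Gardens | Perez 
The Iron Gate  | Carter
The Glass Key  | Carter
Silent Waters  | NULL  
Broken Clocks  | Carter
The Last Train | Perez 
The Long Road  | Perez 
Empty Rooms    | Perez 


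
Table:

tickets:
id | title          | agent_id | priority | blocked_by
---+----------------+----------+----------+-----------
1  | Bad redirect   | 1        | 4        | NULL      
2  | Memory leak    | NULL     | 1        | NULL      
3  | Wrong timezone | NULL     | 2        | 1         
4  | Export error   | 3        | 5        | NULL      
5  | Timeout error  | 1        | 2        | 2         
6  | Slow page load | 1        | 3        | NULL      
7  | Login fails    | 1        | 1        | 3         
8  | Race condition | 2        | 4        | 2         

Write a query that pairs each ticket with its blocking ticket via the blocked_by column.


This is a self-join: tickets is joined to a second copy of itself, matching each row's blocked_by to another row's id. Use LEFT JOIN so rows with blocked_by=NULL are kept.
  - ticket 1 (Bad redirect): blocked_by=NULL -> NULL
  - ticket 2 (Memory leak): blocked_by=NULL -> NULL
  - ticket 3 (Wrong timezone): blocked_by=1 -> Bad redirect
  - ticket 4 (Export error): blocked_by=NULL -> NULL
  - ticket 5 (Timeout error): blocked_by=2 -> Memory leak
  - ticket 6 (Slow page load): blocked_by=NULL -> NULL
  - ticket 7 (Login fails): blocked_by=3 -> Wrong timezone
  - ticket 8 (Race condition): blocked_by=2 -> Memory leak

SQL:
SELECT a.title AS item, b.title AS blocked_by
FROM tickets a
LEFT JOIN tickets b ON a.blocked_by = b.id

Result:
item           | blocked_by    
---------------+---------------
Bad redirect   | NULL          
Memory leak    | NULL          
Wrong timezone | Bad redirect  
Export error   | NULL          
Timeout error  | Memory leak   
Slow page load | NULL          
Login fails    | Wrong timezone
Race condition | Memory leak   


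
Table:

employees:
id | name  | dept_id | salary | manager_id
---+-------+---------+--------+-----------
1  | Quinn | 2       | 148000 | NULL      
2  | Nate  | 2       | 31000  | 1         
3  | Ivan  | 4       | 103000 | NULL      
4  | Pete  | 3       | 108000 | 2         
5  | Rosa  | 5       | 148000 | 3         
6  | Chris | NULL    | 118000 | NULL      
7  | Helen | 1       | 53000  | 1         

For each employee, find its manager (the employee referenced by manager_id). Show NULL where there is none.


This is a self-join: employees is joined to a second copy of itself, matching each row's manager_id to another row's id. Use LEFT JOIN so rows with manager_id=NULL are kept.
  - employee 1 (Quinn): manager_id=NULL -> NULL
  - employee 2 (Nate): manager_id=1 -> Quinn
  - employee 3 (Ivan): manager_id=NULL -> NULL
  - employee 4 (Pete): manager_id=2 -> Nate
  - employee 5 (Rosa): manager_id=3 -> Ivan
  - employee 6 (Chris): manager_id=NULL -> NULL
  - employee 7 (Helen): manager_id=1 -> Quinn

SQL:
SELECT a.name AS item, b.name AS manager
FROM employees a
LEFT JOIN employees b ON a.manager_id = b.id

Result:
item  | manager
------+--------
Quinn | NULL   
Nate  | Quinn  
Ivan  | NULL   
Pete  | Nate   
Rosa  | Ivan   
Chris | NULL   
Helen | Quinn  


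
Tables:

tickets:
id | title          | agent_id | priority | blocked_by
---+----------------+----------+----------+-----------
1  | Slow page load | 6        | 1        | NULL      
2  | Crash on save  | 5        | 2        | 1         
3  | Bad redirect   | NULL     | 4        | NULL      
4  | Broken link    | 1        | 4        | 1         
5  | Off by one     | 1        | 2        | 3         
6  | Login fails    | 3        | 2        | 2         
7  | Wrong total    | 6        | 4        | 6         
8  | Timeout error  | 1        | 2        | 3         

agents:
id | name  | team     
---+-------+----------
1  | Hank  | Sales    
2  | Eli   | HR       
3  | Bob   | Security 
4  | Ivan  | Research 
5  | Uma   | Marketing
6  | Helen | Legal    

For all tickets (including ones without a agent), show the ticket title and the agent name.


LEFT JOIN keeps every row from tickets (the left table); where agent_id has no match in agents, the agent columns become NULL. Walk through each ticket:
  - ticket 1 (Slow page load): agent_id=6 -> matches Helen
  - ticket 2 (Crash on save): agent_id=5 -> matches Uma
  - ticket 3 (Bad redirect): agent_id=NULL, no match -> kept with NULL
  - ticket 4 (Broken link): agent_id=1 -> matches Hank
  - ticket 5 (Off by one): agent_id=1 -> matches Hank
  - ticket 6 (Login fails): agent_id=3 -> matches Bob
  - ticket 7 (Wrong total): agent_id=6 -> matches Helen
  - ticket 8 (Timeout error): agent_id=1 -> matches Hank
All 8 rows appear; 1 has NULL agent.

SQL:
SELECT a.title, b.name AS agent
FROM tickets a
LEFT JOIN agents b ON a.agent_id = b.id

Result:
title          | agent
---------------+------
Slow page load | Helen
Crash on save  | Uma  
Bad redirect   | NULL 
Broken link    | Hank 
Off by one     | Hank 
Login fails    | Bob  
Wrong total    | Helen
Timeout error  | Hank 


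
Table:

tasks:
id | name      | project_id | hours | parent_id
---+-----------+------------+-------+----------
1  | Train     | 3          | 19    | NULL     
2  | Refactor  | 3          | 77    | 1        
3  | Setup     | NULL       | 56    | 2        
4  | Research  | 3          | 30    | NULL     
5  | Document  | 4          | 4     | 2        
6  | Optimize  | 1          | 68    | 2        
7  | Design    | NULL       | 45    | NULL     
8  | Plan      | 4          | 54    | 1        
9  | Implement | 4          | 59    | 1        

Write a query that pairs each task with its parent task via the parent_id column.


This is a self-join: tasks is joined to a second copy of itself, matching each row's parent_id to another row's id. Use LEFT JOIN so rows with parent_id=NULL are kept.
  - task 1 (Train): parent_id=NULL -> NULL
  - task 2 (Refactor): parent_id=1 -> Train
  - task 3 (Setup): parent_id=2 -> Refactor
  - task 4 (Research): parent_id=NULL -> NULL
  - task 5 (Document): parent_id=2 -> Refactor
  - task 6 (Optimize): parent_id=2 -> Refactor
  - task 7 (Design): parent_id=NULL -> NULL
  - task 8 (Plan): parent_id=1 -> Train
  - task 9 (Implement): parent_id=1 -> Train

SQL:
SELECT a.name AS item, b.name AS parent
FROM tasks a
LEFT JOIN tasks b ON a.parent_id = b.id

Result:
item      | parent  
----------+---------
Train     | NULL    
Refactor  | Train   
Setup     | Refactor
Research  | NULL    
Document  | Refactor
Optimize  | Refactor
Design    | NULL    
Plan      | Train   
Implement | Train   


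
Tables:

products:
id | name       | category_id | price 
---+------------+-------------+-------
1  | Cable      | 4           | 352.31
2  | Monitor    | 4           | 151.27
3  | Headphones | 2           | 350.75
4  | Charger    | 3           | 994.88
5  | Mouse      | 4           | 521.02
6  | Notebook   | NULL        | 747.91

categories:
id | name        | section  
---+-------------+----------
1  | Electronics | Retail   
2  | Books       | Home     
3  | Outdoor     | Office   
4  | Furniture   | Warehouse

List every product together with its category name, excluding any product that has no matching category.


INNER JOIN keeps only products rows whose category_id matches an id in categories. Walk through each product:
  - product 1 (Cable): category_id=4 -> matches Furniture
  - product 2 (Monitor): category_id=4 -> matches Furniture
  - product 3 (Headphones): category_id=2 -> matches Books
  - product 4 (Charger): category_id=3 -> matches Outdoor
  - product 5 (Mouse): category_id=4 -> matches Furniture
  - product 6 (Notebook): category_id=NULL, no match -> dropped
So 1 of 6 rows is dropped.

SQL:
SELECT a.name, b.name AS category
FROM products a
INNER JOIN categories b ON a.category_id = b.id

Result:
name       | category 
-----------+----------
Cable      | Furniture
Monitor    | Furniture
Headphones | Books    
Charger    | Outdoor  
Mouse      | Furniture
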